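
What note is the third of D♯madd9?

F#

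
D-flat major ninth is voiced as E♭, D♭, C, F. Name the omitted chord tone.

A♭

D-flat major ninth = D♭, F, A♭, C, E♭. The voicing lacks the 5th (perfect 5th), A♭.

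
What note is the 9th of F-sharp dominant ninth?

G♯

F-sharp dominant ninth is built on F♯; its 9th is a major 9th above the root.
A second above F uses the letter G, and the major 9th above F♯ is G♯.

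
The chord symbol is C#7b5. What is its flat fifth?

G

Root of C#7b5 = C#. The 5th is a diminished 5th: C# up a diminished 5th → G.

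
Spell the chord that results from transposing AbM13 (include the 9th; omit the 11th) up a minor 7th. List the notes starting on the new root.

A minor 7th up from A♭ is G♭, so the new chord is G♭ major thirteenth.
Root: G♭
Major 3rd (3rd): B♭
Perfect 5th (5th): D♭
Major 7th (7th): F
Major 9th (9th): A♭
Major 13th (13th): E♭

G♭  B♭  D♭  F  A♭  E♭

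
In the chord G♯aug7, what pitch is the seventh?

G♯aug7 is built on G#; its 7th is a minor 7th above the root.
A seventh above G uses the letter F, and the minor 7th above G# is F#.

F#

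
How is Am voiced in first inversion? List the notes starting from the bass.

In root position, Am is A–C–E.
First inversion puts the third (C) in the bass.

C – E – A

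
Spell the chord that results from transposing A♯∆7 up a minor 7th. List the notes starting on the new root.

G# B# D# F##

Transposed root: A# → G# (minor 7th up). So we spell G# major seventh:
root → G#
3rd (major 3rd) → B#
5th (perfect 5th) → D#
7th (major 7th) → F##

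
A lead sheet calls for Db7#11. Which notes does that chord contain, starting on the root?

Db, F, Ab, Cb, G

Db7#11 is a dominant seventh sharp eleven built on Db.
root → Db
3rd (major 3rd) → F
5th (perfect 5th) → Ab
7th (minor 7th) → Cb
11th (augmented 11th) → G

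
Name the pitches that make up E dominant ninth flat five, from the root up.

E dominant ninth flat five: dominant ninth flat five on E.
root → E
3rd (major 3rd) → G-sharp
5th (diminished 5th) → B-flat
7th (minor 7th) → D
9th (major 9th) → F-sharp

E G-sharp B-flat D F-sharp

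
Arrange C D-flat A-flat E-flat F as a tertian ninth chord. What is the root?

Arranged so that each adjacent pair is a third by letter name: D-flat – F – A-flat – C – E-flat.
The bottom of that stack, D-flat, is the root (this is D-flat major ninth).

D-flat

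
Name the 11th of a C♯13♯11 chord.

F𝄪

C♯13♯11 is built on C♯; its 11th is an augmented 11th above the root.
A fourth above C uses the letter F, and the augmented 11th above C♯ is F𝄪.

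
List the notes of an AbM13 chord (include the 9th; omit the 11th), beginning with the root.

Ab C Eb G Bb F

AbM13 is a major thirteenth built on Ab.
- root: Ab
- major 3rd: C
- perfect 5th: Eb
- major 7th: G
- major 9th: Bb
- major 13th: F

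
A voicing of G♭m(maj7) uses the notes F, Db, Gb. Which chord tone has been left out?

Bbb

The full G♭m(maj7) chord is Gb, Bbb, Db, F.
Comparing with the voicing, the minor 3rd (3rd) — Bbb — is absent.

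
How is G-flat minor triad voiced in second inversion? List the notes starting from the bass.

G-flat minor triad = G-flat–B-double-flat–D-flat; second inversion → fifth (D-flat) lowest.

D-flat – G-flat – B-double-flat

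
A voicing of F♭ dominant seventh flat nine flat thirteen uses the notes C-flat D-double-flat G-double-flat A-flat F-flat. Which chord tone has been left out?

E-double-flat

F♭ dominant seventh flat nine flat thirteen = F-flat, A-flat, C-flat, E-double-flat, G-double-flat, D-double-flat. The voicing lacks the 7th (minor 7th), E-double-flat.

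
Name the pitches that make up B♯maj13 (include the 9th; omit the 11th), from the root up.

B♯  D𝄪  F𝄪  A𝄪  C𝄪  G𝄪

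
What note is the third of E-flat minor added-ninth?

G♭

Root of E-flat minor added-ninth = E♭. The 3rd is a minor 3rd: E♭ up a minor 3rd → G♭.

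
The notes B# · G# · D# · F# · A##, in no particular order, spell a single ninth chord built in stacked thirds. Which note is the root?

Stacking in thirds gives G# – B# – D# – F# – A##, so G# is the root — G# dominant seventh sharp nine.

G#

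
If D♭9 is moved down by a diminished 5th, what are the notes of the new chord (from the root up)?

G, B, D, F, A

A diminished 5th down from Db is G, so the new chord is G dominant ninth.
Root: G
Major 3rd (3rd): B
Perfect 5th (5th): D
Minor 7th (7th): F
Major 9th (9th): A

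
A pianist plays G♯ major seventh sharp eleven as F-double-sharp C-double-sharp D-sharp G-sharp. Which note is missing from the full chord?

G♯ major seventh sharp eleven = G-sharp, B-sharp, D-sharp, F-double-sharp, C-double-sharp. The voicing lacks the 3rd (major 3rd), B-sharp.

B-sharp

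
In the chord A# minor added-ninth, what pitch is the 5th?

A# minor added-ninth is built on A#; its 5th is a perfect 5th above the root.
A fifth above A uses the letter E, and the perfect 5th above A# is E#.

E#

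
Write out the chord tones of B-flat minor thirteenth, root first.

B-flat minor thirteenth: minor thirteenth on B-flat.
B-flat — root
D-flat — minor 3rd
F — perfect 5th
A-flat — minor 7th
C — major 9th
E-flat — perfect 11th
G — major 13th

B-flat, D-flat, F, A-flat, C, E-flat, G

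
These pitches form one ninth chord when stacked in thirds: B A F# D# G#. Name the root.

G#

Arranged so that each adjacent pair is a third by letter name: G# – B – D# – F# – A.
The bottom of that stack, G#, is the root (this is G# minor seventh flat nine).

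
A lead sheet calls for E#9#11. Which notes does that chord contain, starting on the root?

E#  G##  B#  D#  F##  A##

E#9#11: dominant ninth sharp eleven on E#.
- root: E#
- major 3rd: G##
- perfect 5th: B#
- minor 7th: D#
- major 9th: F##
- augmented 11th: A##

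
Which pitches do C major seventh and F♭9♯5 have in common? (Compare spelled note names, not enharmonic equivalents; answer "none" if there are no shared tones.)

C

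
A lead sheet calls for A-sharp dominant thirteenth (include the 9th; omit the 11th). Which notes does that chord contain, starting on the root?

A♯ – C𝄪 – E♯ – G♯ – B♯ – F𝄪

A-sharp dominant thirteenth is a dominant thirteenth built on A♯.
Root: A♯
Major 3rd (3rd): C𝄪
Perfect 5th (5th): E♯
Minor 7th (7th): G♯
Major 9th (9th): B♯
Major 13th (13th): F𝄪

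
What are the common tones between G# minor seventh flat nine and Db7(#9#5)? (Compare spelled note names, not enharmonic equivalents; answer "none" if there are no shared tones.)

A

G# minor seventh flat nine = G#, B, D#, F#, A.
Db7(#9#5) = Db, F, A, Cb, E.
Shared: A.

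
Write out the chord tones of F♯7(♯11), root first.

F# – A# – C# – E – B#

F♯7(♯11) is a dominant seventh sharp eleven built on F#.
root → F#
3rd (major 3rd) → A#
5th (perfect 5th) → C#
7th (minor 7th) → E
11th (augmented 11th) → B#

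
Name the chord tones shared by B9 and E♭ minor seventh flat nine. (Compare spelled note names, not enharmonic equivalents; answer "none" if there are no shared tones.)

B9: B D# F# A C#
E♭ minor seventh flat nine: Eb Gb Bb Db Fb
Common to both → none.

none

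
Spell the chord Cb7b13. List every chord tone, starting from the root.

Cb7b13: dominant seventh flat thirteen on C♭.
- root: C♭
- major 3rd: E♭
- perfect 5th: G♭
- minor 7th: B𝄫
- minor 13th: A𝄫

C♭ E♭ G♭ B𝄫 A𝄫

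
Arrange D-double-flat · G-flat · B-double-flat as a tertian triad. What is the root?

G-flat

Arranged so that each adjacent pair is a third by letter name: G-flat – B-double-flat – D-double-flat.
The bottom of that stack, G-flat, is the root (this is G-flat diminished triad).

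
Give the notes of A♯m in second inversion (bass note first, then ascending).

A♯m = A#–C#–E#; second inversion → fifth (E#) lowest.

E#, A#, C#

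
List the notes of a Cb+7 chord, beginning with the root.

Cb  Eb  G  Bbb

Cb+7: augmented seventh on Cb.
- root: Cb
- major 3rd: Eb
- augmented 5th: G
- minor 7th: Bbb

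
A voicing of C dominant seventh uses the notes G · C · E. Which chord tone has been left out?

C dominant seventh = C, E, G, B-flat. The voicing lacks the 7th (minor 7th), B-flat.

B-flat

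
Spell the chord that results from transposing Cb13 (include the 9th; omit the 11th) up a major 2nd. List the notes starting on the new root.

A major 2nd up from Cb is Db, so the new chord is Db dominant thirteenth.
Root: Db
Major 3rd (3rd): F
Perfect 5th (5th): Ab
Minor 7th (7th): Cb
Major 9th (9th): Eb
Major 13th (13th): Bb

Db, F, Ab, Cb, Eb, Bb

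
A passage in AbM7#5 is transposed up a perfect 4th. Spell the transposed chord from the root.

Db, F, A, C

Transposed root: Ab → Db (perfect 4th up). So we spell Db augmented major seventh:
Db — root
F — major 3rd
A — augmented 5th
C — major 7th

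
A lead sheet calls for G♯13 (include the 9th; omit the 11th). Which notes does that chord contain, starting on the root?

G♯13: dominant thirteenth on G♯.
G♯ — root
B♯ — major 3rd
D♯ — perfect 5th
F♯ — minor 7th
A♯ — major 9th
E♯ — major 13th

G♯ – B♯ – D♯ – F♯ – A♯ – E♯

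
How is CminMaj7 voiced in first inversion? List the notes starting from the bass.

In root position, CminMaj7 is C–Eb–G–B.
First inversion puts the third (Eb) in the bass.

Eb G B C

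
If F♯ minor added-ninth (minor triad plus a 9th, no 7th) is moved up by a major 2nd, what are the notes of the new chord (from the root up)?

G#, B, D#, A#

Transposed root: F# → G# (major 2nd up). So we spell G# minor added-ninth:
G# — root
B — minor 3rd
D# — perfect 5th
A# — major 9th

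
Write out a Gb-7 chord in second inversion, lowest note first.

Db, Fb, Gb, Bbb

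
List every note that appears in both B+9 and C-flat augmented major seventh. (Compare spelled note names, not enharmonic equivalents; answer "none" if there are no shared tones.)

B+9 = B, D#, F##, A, C#.
C-flat augmented major seventh = Cb, Eb, G, Bb.
Shared: none.

none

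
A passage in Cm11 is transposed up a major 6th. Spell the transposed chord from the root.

A C E G B D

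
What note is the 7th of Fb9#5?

Ebb

Fb9#5 is built on Fb; its 7th is a minor 7th above the root.
A seventh above F uses the letter E, and the minor 7th above Fb is Ebb.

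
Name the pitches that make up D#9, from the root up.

D♯ – F𝄪 – A♯ – C♯ – E♯

D#9: dominant ninth on D♯.
root → D♯
3rd (major 3rd) → F𝄪
5th (perfect 5th) → A♯
7th (minor 7th) → C♯
9th (major 9th) → E♯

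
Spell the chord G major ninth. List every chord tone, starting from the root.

G major ninth is a major ninth built on G.
G — root
B — major 3rd
D — perfect 5th
F-sharp — major 7th
A — major 9th

G, B, D, F-sharp, A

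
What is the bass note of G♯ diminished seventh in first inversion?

G♯ diminished seventh = G-sharp–B–D–F. First inversion → third in the bass = B.

B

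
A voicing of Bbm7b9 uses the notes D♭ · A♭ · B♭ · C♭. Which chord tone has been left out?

F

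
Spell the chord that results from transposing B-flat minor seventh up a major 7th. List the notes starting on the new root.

A C E G

A major 7th up from Bb is A, so the new chord is A minor seventh.
- root: A
- minor 3rd: C
- perfect 5th: E
- minor 7th: G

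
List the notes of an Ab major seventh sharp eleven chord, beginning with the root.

Ab major seventh sharp eleven is a major seventh sharp eleven built on A♭.
- root: A♭
- major 3rd: C
- perfect 5th: E♭
- major 7th: G
- augmented 11th: D

A♭ – C – E♭ – G – D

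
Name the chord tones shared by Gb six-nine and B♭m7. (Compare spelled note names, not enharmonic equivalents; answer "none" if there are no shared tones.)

Bb  Db  Ab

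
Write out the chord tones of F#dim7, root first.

F#dim7 is a diminished seventh built on F#.
Root: F#
Minor 3rd (3rd): A
Diminished 5th (5th): C
Diminished 7th (7th): Eb

F# – A – C – Eb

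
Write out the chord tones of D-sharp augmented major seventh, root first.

D-sharp, F-double-sharp, A-double-sharp, C-double-sharp

D-sharp augmented major seventh: augmented major seventh on D-sharp.
root → D-sharp
3rd (major 3rd) → F-double-sharp
5th (augmented 5th) → A-double-sharp
7th (major 7th) → C-double-sharp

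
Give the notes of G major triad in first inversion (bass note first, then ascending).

G major triad = G–B–D; first inversion → third (B) lowest.

B – D – G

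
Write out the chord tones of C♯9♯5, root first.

C#, E#, G##, B, D#

C♯9♯5: dominant ninth sharp five on C#.
C# — root
E# — major 3rd
G## — augmented 5th
B — minor 7th
D# — major 9th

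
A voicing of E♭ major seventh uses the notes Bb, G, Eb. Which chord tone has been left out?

The full E♭ major seventh chord is Eb, G, Bb, D.
Comparing with the voicing, the major 7th (7th) — D — is absent.

D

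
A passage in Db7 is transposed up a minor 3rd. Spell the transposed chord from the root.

Fb  Ab  Cb  Ebb

Transposed root: Db → Fb (minor 3rd up). So we spell Fb dominant seventh:
root → Fb
3rd (major 3rd) → Ab
5th (perfect 5th) → Cb
7th (minor 7th) → Ebb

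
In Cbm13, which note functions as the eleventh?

Cbm13 is built on Cb; its 11th is a perfect 11th above the root.
A fourth above C uses the letter F, and the perfect 11th above Cb is Fb.

Fb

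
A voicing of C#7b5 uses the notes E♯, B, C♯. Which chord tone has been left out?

G

C#7b5 = C♯, E♯, G, B. The voicing lacks the 5th (diminished 5th), G.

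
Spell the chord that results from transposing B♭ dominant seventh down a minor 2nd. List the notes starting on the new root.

A – C# – E – G

Transposed root: Bb → A (minor 2nd down). So we spell A dominant seventh:
Root: A
Major 3rd (3rd): C#
Perfect 5th (5th): E
Minor 7th (7th): G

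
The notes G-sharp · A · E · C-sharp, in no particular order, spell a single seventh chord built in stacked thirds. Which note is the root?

A

Stacking in thirds gives A – C-sharp – E – G-sharp, so A is the root — A major seventh.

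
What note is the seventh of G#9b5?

G#9b5 is built on G#; its 7th is a minor 7th above the root.
A seventh above G uses the letter F, and the minor 7th above G# is F#.

F#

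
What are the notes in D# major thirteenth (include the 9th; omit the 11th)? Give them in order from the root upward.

D# major thirteenth: major thirteenth on D-sharp.
root → D-sharp
3rd (major 3rd) → F-double-sharp
5th (perfect 5th) → A-sharp
7th (major 7th) → C-double-sharp
9th (major 9th) → E-sharp
13th (major 13th) → B-sharp

D-sharp  F-double-sharp  A-sharp  C-double-sharp  E-sharp  B-sharp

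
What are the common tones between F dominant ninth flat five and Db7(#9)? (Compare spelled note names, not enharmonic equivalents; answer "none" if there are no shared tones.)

F dominant ninth flat five = F, A, Cb, Eb, G.
Db7(#9) = Db, F, Ab, Cb, E.
Shared: F, Cb.

F Cb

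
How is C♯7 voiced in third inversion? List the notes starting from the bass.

B C♯ E♯ G♯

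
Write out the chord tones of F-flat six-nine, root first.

F-flat six-nine: six-nine on Fb.
root → Fb
3rd (major 3rd) → Ab
5th (perfect 5th) → Cb
6th (major 6th) → Db
9th (major 9th) → Gb

Fb  Ab  Cb  Db  Gb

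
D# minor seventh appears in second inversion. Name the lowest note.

A-sharp

D# minor seventh in root position is D-sharp–F-sharp–A-sharp–C-sharp.
Second inversion places the fifth in the bass, which is A-sharp.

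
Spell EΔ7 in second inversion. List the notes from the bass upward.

EΔ7 = E–G#–B–D#; second inversion → fifth (B) lowest.

B, D#, E, G#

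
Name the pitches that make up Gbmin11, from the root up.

Gbmin11 is a minor eleventh built on Gb.
Gb — root
Bbb — minor 3rd
Db — perfect 5th
Fb — minor 7th
Ab — major 9th
Cb — perfect 11th

Gb – Bbb – Db – Fb – Ab – Cb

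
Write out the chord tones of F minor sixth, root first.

F, Ab, C, D

Root F, quality minor sixth:
root → F
3rd (minor 3rd) → Ab
5th (perfect 5th) → C
6th (major 6th) → D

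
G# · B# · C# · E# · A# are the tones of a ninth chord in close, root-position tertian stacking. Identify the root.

Stacking in thirds gives A# – C# – E# – G# – B#, so A# is the root — A# minor ninth.

A#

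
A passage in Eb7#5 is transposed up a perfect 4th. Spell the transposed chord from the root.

A perfect 4th up from Eb is Ab, so the new chord is Ab augmented seventh.
Ab — root
C — major 3rd
E — augmented 5th
Gb — minor 7th

Ab, C, E, Gb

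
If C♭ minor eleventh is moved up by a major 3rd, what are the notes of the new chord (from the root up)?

E-flat, G-flat, B-flat, D-flat, F, A-flat

Transposed root: C-flat → E-flat (major 3rd up). So we spell E-flat minor eleventh:
Root: E-flat
Minor 3rd (3rd): G-flat
Perfect 5th (5th): B-flat
Minor 7th (7th): D-flat
Major 9th (9th): F
Perfect 11th (11th): A-flat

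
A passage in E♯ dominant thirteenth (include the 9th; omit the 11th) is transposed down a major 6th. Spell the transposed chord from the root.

Transposed root: E♯ → G♯ (major 6th down). So we spell G♯ dominant thirteenth:
- root: G♯
- major 3rd: B♯
- perfect 5th: D♯
- minor 7th: F♯
- major 9th: A♯
- major 13th: E♯

G♯, B♯, D♯, F♯, A♯, E♯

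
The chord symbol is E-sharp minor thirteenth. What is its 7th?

D-sharp

Root of E-sharp minor thirteenth = E-sharp. The 7th is a minor 7th: E-sharp up a minor 7th → D-sharp.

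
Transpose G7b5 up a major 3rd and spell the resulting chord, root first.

G up a major 3rd → B. New chord: B dominant seventh flat five.
- root: B
- major 3rd: D♯
- diminished 5th: F
- minor 7th: A

B, D♯, F, A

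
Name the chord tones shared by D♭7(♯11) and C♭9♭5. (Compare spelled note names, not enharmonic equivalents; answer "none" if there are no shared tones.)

Db – Cb

D♭7(♯11) = Db, F, Ab, Cb, G.
C♭9♭5 = Cb, Eb, Gbb, Bbb, Db.
Shared: Db, Cb.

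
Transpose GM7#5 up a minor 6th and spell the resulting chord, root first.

Eb  G  B  D

Transposed root: G → Eb (minor 6th up). So we spell Eb augmented major seventh:
root → Eb
3rd (major 3rd) → G
5th (augmented 5th) → B
7th (major 7th) → D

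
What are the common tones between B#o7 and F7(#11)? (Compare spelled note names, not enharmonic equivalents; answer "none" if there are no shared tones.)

A

B#o7 = B#, D#, F#, A.
F7(#11) = F, A, C, Eb, B.
Shared: A.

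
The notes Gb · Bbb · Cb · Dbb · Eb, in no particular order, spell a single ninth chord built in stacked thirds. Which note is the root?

Arranged so that each adjacent pair is a third by letter name: Cb – Eb – Gb – Bbb – Dbb.
The bottom of that stack, Cb, is the root (this is Cb dominant seventh flat nine).

Cb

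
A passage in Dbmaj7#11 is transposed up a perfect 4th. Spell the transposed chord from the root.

Transposed root: Db → Gb (perfect 4th up). So we spell Gb major seventh sharp eleven:
- root: Gb
- major 3rd: Bb
- perfect 5th: Db
- major 7th: F
- augmented 11th: C

Gb, Bb, Db, F, C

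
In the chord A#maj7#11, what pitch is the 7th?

G##

Root of A#maj7#11 = A#. The 7th is a major 7th: A# up a major 7th → G##.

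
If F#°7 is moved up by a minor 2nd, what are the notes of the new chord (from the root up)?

F♯ up a minor 2nd → G. New chord: G diminished seventh.
root → G
3rd (minor 3rd) → B♭
5th (diminished 5th) → D♭
7th (diminished 7th) → F♭

G, B♭, D♭, F♭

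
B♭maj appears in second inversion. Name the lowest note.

B♭maj = Bb–D–F. Second inversion → fifth in the bass = F.

F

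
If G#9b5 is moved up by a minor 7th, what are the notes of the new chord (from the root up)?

Transposed root: G♯ → F♯ (minor 7th up). So we spell F♯ dominant ninth flat five:
Root: F♯
Major 3rd (3rd): A♯
Diminished 5th (5th): C
Minor 7th (7th): E
Major 9th (9th): G♯

F♯ – A♯ – C – E – G♯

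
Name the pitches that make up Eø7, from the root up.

E  G  Bb  D

Eø7 is a half-diminished seventh built on E.
Root: E
Minor 3rd (3rd): G
Diminished 5th (5th): Bb
Minor 7th (7th): D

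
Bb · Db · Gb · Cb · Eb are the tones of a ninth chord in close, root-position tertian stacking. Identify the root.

Arranged so that each adjacent pair is a third by letter name: Cb – Eb – Gb – Bb – Db.
The bottom of that stack, Cb, is the root (this is Cb major ninth).

Cb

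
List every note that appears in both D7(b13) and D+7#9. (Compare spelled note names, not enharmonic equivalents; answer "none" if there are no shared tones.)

D – F# – C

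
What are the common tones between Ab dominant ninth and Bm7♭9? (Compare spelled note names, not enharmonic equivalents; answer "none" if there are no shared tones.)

Ab dominant ninth: Ab C Eb Gb Bb
Bm7♭9: B D F# A C
Common to both → C.

C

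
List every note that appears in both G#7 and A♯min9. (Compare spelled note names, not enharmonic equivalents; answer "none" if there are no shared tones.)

G# B#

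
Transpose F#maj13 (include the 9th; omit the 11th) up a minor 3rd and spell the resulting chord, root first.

A minor 3rd up from F# is A, so the new chord is A major thirteenth.
- root: A
- major 3rd: C#
- perfect 5th: E
- major 7th: G#
- major 9th: B
- major 13th: F#

A – C# – E – G# – B – F#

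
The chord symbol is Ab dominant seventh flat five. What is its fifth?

Ab dominant seventh flat five is built on Ab; its 5th is a diminished 5th above the root.
A fifth above A uses the letter E, and the diminished 5th above Ab is Ebb.

Ebb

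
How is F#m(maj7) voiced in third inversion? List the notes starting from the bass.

F#m(maj7) = F#–A–C#–E#; third inversion → seventh (E#) lowest.

E#  F#  A  C#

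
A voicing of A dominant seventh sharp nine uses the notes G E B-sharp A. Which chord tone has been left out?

C-sharp

The full A dominant seventh sharp nine chord is A, C-sharp, E, G, B-sharp.
Comparing with the voicing, the major 3rd (3rd) — C-sharp — is absent.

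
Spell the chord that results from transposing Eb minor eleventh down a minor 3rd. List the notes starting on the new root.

A minor 3rd down from E-flat is C, so the new chord is C minor eleventh.
Root: C
Minor 3rd (3rd): E-flat
Perfect 5th (5th): G
Minor 7th (7th): B-flat
Major 9th (9th): D
Perfect 11th (11th): F

C – E-flat – G – B-flat – D – F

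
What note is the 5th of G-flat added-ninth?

D-flat

Root of G-flat added-ninth = G-flat. The 5th is a perfect 5th: G-flat up a perfect 5th → D-flat.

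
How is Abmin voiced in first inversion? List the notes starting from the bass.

Abmin = A♭–C♭–E♭; first inversion → third (C♭) lowest.

C♭  E♭  A♭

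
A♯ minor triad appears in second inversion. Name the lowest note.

E#

A♯ minor triad in root position is A#–C#–E#.
Second inversion places the fifth in the bass, which is E#.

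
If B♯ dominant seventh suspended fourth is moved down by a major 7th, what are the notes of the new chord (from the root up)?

C#, F#, G#, B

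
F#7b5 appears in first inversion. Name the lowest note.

F#7b5 in root position is F#–A#–C–E.
First inversion places the third in the bass, which is A#.

A#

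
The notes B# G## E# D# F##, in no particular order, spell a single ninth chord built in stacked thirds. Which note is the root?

E#

Arranged so that each adjacent pair is a third by letter name: E# – G## – B# – D# – F##.
The bottom of that stack, E#, is the root (this is E# dominant ninth).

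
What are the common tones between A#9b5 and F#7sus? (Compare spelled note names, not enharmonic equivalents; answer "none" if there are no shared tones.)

E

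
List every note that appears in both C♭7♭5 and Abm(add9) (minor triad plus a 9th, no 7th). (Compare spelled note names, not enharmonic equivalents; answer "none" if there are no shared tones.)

Cb Eb

C♭7♭5 = Cb, Eb, Gbb, Bbb.
Abm(add9) = Ab, Cb, Eb, Bb.
Shared: Cb, Eb.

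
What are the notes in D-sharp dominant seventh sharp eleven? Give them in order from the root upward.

D-sharp, F-double-sharp, A-sharp, C-sharp, G-double-sharp

Root D-sharp, quality dominant seventh sharp eleven:
D-sharp — root
F-double-sharp — major 3rd
A-sharp — perfect 5th
C-sharp — minor 7th
G-double-sharp — augmented 11th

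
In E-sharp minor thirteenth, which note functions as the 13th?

Root of E-sharp minor thirteenth = E#. The 13th is a major 13th: E# up a major 13th → C##.

C##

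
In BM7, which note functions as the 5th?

BM7 is built on B; its 5th is a perfect 5th above the root.
A fifth above B uses the letter F, and the perfect 5th above B is F#.

F#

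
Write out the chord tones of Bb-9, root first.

Root Bb, quality minor ninth:
root → Bb
3rd (minor 3rd) → Db
5th (perfect 5th) → F
7th (minor 7th) → Ab
9th (major 9th) → C

Bb Db F Ab C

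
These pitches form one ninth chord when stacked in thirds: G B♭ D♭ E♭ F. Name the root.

Stacking in thirds gives E♭ – G – B♭ – D♭ – F, so E♭ is the root — E♭ dominant ninth.

E♭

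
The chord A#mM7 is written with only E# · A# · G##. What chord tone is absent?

The full A#mM7 chord is A#, C#, E#, G##.
Comparing with the voicing, the minor 3rd (3rd) — C# — is absent.

C#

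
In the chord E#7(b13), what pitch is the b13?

C#

Root of E#7(b13) = E#. The 13th is a minor 13th: E# up a minor 13th → C#.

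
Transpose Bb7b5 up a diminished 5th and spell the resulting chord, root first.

Fb  Ab  Cbb  Ebb

A diminished 5th up from Bb is Fb, so the new chord is Fb dominant seventh flat five.
Root: Fb
Major 3rd (3rd): Ab
Diminished 5th (5th): Cbb
Minor 7th (7th): Ebb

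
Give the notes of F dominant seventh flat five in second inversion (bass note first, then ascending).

F dominant seventh flat five = F–A–C-flat–E-flat; second inversion → fifth (C-flat) lowest.

C-flat, E-flat, F, A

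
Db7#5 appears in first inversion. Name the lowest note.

F

Db7#5 = Db–F–A–Cb. First inversion → third in the bass = F.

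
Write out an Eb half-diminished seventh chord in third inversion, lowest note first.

Eb half-diminished seventh = Eb–Gb–Bbb–Db; third inversion → seventh (Db) lowest.

Db, Eb, Gb, Bbb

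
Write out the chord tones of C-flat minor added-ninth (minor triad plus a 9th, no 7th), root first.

C-flat minor added-ninth: minor added-ninth on Cb.
Root: Cb
Minor 3rd (3rd): Ebb
Perfect 5th (5th): Gb
Major 9th (9th): Db

Cb, Ebb, Gb, Db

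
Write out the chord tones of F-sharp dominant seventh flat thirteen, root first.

F-sharp dominant seventh flat thirteen: dominant seventh flat thirteen on F-sharp.
- root: F-sharp
- major 3rd: A-sharp
- perfect 5th: C-sharp
- minor 7th: E
- minor 13th: D

F-sharp  A-sharp  C-sharp  E  D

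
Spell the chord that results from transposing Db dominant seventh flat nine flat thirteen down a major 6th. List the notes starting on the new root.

Fb  Ab  Cb  Ebb  Gbb  Dbb

Transposed root: Db → Fb (major 6th down). So we spell Fb dominant seventh flat nine flat thirteen:
Fb — root
Ab — major 3rd
Cb — perfect 5th
Ebb — minor 7th
Gbb — minor 9th
Dbb — minor 13th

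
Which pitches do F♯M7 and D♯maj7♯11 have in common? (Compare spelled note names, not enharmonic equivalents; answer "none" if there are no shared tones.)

A#

F♯M7: F# A# C# E#
D♯maj7♯11: D# F## A# C## G##
Common to both → A#.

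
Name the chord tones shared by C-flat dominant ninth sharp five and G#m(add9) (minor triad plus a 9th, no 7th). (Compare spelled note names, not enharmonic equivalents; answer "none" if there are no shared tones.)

C-flat dominant ninth sharp five: Cb Eb G Bbb Db
G#m(add9): G# B D# A#
Common to both → none.

none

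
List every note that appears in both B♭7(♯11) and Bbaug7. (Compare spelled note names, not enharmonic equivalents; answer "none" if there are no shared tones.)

Bb D Ab

B♭7(♯11) = Bb, D, F, Ab, E.
Bbaug7 = Bb, D, F#, Ab.
Shared: Bb, D, Ab.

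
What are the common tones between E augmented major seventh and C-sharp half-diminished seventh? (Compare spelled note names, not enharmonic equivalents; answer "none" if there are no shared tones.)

E

E augmented major seventh: E G# B# D#
C-sharp half-diminished seventh: C# E G B
Common to both → E.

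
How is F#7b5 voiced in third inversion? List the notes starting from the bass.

E, F#, A#, C

F#7b5 = F#–A#–C–E; third inversion → seventh (E) lowest.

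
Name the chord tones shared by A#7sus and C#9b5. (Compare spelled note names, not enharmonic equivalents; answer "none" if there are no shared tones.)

D♯, E♯

A#7sus: A♯ D♯ E♯ G♯
C#9b5: C♯ E♯ G B D♯
Common to both → D♯, E♯.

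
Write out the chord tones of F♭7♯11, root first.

Root Fb, quality dominant seventh sharp eleven:
root → Fb
3rd (major 3rd) → Ab
5th (perfect 5th) → Cb
7th (minor 7th) → Ebb
11th (augmented 11th) → Bb

Fb Ab Cb Ebb Bb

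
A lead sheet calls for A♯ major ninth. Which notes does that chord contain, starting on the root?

A# C## E# G## B#

A♯ major ninth: major ninth on A#.
- root: A#
- major 3rd: C##
- perfect 5th: E#
- major 7th: G##
- major 9th: B#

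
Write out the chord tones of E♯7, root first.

E♯, G𝄪, B♯, D♯

E♯7 is a dominant seventh built on E♯.
E♯ — root
G𝄪 — major 3rd
B♯ — perfect 5th
D♯ — minor 7th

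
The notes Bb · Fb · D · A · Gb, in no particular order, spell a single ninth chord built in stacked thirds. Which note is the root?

Gb

Stacking in thirds gives Gb – Bb – D – Fb – A, so Gb is the root — Gb dominant seventh sharp nine sharp five.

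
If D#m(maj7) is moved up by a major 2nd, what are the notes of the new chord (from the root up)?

D# up a major 2nd → E#. New chord: E# minor-major seventh.
Root: E#
Minor 3rd (3rd): G#
Perfect 5th (5th): B#
Major 7th (7th): D##

E#  G#  B#  D##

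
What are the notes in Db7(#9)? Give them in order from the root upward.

Db  F  Ab  Cb  E

Db7(#9): dominant seventh sharp nine on Db.
Root: Db
Major 3rd (3rd): F
Perfect 5th (5th): Ab
Minor 7th (7th): Cb
Augmented 9th (9th): E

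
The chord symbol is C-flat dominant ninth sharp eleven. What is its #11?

C-flat dominant ninth sharp eleven is built on C♭; its 11th is an augmented 11th above the root.
A fourth above C uses the letter F, and the augmented 11th above C♭ is F.

F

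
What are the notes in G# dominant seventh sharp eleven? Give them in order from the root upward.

G# – B# – D# – F# – C##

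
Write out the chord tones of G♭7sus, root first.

Root Gb, quality dominant seventh suspended fourth:
root → Gb
4th (perfect 4th) → Cb
5th (perfect 5th) → Db
7th (minor 7th) → Fb

Gb  Cb  Db  Fb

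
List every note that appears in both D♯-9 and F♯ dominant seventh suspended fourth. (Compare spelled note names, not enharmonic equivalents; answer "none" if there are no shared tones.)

F#, C#

D♯-9 = D#, F#, A#, C#, E#.
F♯ dominant seventh suspended fourth = F#, B, C#, E.
Shared: F#, C#.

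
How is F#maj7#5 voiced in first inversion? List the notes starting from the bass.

In root position, F#maj7#5 is F#–A#–C##–E#.
First inversion puts the third (A#) in the bass.

A#, C##, E#, F#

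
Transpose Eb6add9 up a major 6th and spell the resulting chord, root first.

Transposed root: E♭ → C (major 6th up). So we spell C six-nine:
- root: C
- major 3rd: E
- perfect 5th: G
- major 6th: A
- major 9th: D

C E G A D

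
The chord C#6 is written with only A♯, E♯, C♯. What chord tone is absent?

The full C#6 chord is C♯, E♯, G♯, A♯.
Comparing with the voicing, the perfect 5th (5th) — G♯ — is absent.

G♯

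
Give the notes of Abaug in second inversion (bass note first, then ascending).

In root position, Abaug is A♭–C–E.
Second inversion puts the fifth (E) in the bass.

E  A♭  C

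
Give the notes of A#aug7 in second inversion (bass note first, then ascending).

In root position, A#aug7 is A#–C##–E##–G#.
Second inversion puts the fifth (E##) in the bass.

E##, G#, A#, C##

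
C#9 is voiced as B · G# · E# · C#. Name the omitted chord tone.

C#9 = C#, E#, G#, B, D#. The voicing lacks the 9th (major 9th), D#.

D#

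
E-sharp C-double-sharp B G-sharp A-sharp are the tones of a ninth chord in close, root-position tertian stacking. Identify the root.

Stacking in thirds gives A-sharp – C-double-sharp – E-sharp – G-sharp – B, so A-sharp is the root — A-sharp dominant seventh flat nine.

A-sharp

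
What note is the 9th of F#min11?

G♯

Root of F#min11 = F♯. The 9th is a major 9th: F♯ up a major 9th → G♯.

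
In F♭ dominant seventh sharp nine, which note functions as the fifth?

C♭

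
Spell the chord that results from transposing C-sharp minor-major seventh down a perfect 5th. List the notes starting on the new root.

C# down a perfect 5th → F#. New chord: F# minor-major seventh.
F# — root
A — minor 3rd
C# — perfect 5th
E# — major 7th

F#, A, C#, E#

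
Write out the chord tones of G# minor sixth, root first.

G# minor sixth: minor sixth on G#.
- root: G#
- minor 3rd: B
- perfect 5th: D#
- major 6th: E#

G# B D# E#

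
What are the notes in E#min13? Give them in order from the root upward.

E#, G#, B#, D#, F##, A#, C##

E#min13: minor thirteenth on E#.
root → E#
3rd (minor 3rd) → G#
5th (perfect 5th) → B#
7th (minor 7th) → D#
9th (major 9th) → F##
11th (perfect 11th) → A#
13th (major 13th) → C##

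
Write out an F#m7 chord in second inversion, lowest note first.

C#, E, F#, A

In root position, F#m7 is F#–A–C#–E.
Second inversion puts the fifth (C#) in the bass.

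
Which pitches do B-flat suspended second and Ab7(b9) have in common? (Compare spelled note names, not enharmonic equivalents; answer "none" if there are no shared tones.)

B-flat suspended second = Bb, C, F.
Ab7(b9) = Ab, C, Eb, Gb, Bbb.
Shared: C.

C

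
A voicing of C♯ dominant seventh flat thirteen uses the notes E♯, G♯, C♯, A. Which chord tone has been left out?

B

The full C♯ dominant seventh flat thirteen chord is C♯, E♯, G♯, B, A.
Comparing with the voicing, the minor 7th (7th) — B — is absent.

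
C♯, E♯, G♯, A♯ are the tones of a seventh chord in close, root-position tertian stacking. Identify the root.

A♯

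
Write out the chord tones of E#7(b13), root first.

E#7(b13) is a dominant seventh flat thirteen built on E#.
root → E#
3rd (major 3rd) → G##
5th (perfect 5th) → B#
7th (minor 7th) → D#
13th (minor 13th) → C#

E#, G##, B#, D#, C#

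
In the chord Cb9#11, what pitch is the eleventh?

F

Root of Cb9#11 = Cb. The 11th is an augmented 11th: Cb up an augmented 11th → F.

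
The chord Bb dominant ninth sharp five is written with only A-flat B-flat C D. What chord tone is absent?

The full Bb dominant ninth sharp five chord is B-flat, D, F-sharp, A-flat, C.
Comparing with the voicing, the augmented 5th (5th) — F-sharp — is absent.

F-sharp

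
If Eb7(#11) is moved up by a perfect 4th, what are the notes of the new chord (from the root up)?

Transposed root: Eb → Ab (perfect 4th up). So we spell Ab dominant seventh sharp eleven:
root → Ab
3rd (major 3rd) → C
5th (perfect 5th) → Eb
7th (minor 7th) → Gb
11th (augmented 11th) → D

Ab, C, Eb, Gb, D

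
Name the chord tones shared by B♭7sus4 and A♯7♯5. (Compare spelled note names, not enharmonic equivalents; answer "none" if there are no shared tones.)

none

B♭7sus4 = Bb, Eb, F, Ab.
A♯7♯5 = A#, C##, E##, G#.
Shared: none.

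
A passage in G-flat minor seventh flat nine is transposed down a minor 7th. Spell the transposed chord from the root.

A-flat C-flat E-flat G-flat B-double-flat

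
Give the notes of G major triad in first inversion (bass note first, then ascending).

In root position, G major triad is G–B–D.
First inversion puts the third (B) in the bass.

B, D, G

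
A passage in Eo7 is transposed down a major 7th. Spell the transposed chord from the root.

F, Ab, Cb, Ebb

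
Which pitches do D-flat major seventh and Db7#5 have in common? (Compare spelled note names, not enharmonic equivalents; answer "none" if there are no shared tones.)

D-flat major seventh = Db, F, Ab, C.
Db7#5 = Db, F, A, Cb.
Shared: Db, F.

Db, F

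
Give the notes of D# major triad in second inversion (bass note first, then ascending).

A-sharp, D-sharp, F-double-sharp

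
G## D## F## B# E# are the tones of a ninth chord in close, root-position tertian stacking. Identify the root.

Arranged so that each adjacent pair is a third by letter name: E# – G## – B# – D## – F##.
The bottom of that stack, E#, is the root (this is E# major ninth).

E#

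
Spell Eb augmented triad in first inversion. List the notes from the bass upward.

G, B, E-flat

Eb augmented triad = E-flat–G–B; first inversion → third (G) lowest.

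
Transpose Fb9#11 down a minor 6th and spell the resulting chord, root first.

Ab – C – Eb – Gb – Bb – D

A minor 6th down from Fb is Ab, so the new chord is Ab dominant ninth sharp eleven.
Root: Ab
Major 3rd (3rd): C
Perfect 5th (5th): Eb
Minor 7th (7th): Gb
Major 9th (9th): Bb
Augmented 11th (11th): D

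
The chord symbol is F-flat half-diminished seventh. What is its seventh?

Ebb

Root of F-flat half-diminished seventh = Fb. The 7th is a minor 7th: Fb up a minor 7th → Ebb.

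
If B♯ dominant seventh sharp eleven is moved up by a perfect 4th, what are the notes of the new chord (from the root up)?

A perfect 4th up from B♯ is E♯, so the new chord is E♯ dominant seventh sharp eleven.
root → E♯
3rd (major 3rd) → G𝄪
5th (perfect 5th) → B♯
7th (minor 7th) → D♯
11th (augmented 11th) → A𝄪

E♯ G𝄪 B♯ D♯ A𝄪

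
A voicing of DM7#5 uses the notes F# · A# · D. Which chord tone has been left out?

C#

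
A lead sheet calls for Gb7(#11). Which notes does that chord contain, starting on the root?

Gb7(#11): dominant seventh sharp eleven on Gb.
Gb — root
Bb — major 3rd
Db — perfect 5th
Fb — minor 7th
C — augmented 11th

Gb Bb Db Fb C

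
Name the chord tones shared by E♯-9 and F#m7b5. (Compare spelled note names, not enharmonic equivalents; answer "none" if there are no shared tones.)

none

E♯-9 = E#, G#, B#, D#, F##.
F#m7b5 = F#, A, C, E.
Shared: none.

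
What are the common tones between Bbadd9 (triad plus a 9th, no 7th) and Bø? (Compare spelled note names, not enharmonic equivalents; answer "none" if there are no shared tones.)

D, F

Bbadd9: B♭ D F C
Bø: B D F A
Common to both → D, F.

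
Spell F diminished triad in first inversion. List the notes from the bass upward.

Ab, Cb, F

F diminished triad = F–Ab–Cb; first inversion → third (Ab) lowest.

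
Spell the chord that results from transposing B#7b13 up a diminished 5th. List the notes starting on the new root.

F# – A# – C# – E – D

B# up a diminished 5th → F#. New chord: F# dominant seventh flat thirteen.
- root: F#
- major 3rd: A#
- perfect 5th: C#
- minor 7th: E
- minor 13th: D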